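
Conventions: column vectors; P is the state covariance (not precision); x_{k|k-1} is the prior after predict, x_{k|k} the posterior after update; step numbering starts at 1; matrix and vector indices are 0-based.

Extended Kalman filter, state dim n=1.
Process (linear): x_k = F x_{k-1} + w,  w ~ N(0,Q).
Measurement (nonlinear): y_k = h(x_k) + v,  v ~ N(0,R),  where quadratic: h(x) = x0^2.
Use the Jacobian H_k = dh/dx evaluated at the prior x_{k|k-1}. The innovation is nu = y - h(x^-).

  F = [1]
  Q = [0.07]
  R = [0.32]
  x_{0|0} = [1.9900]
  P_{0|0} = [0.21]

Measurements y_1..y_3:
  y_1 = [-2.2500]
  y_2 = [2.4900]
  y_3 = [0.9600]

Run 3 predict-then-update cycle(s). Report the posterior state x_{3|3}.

x_post = [0.9989]

step 1: x^-=[1.9900]  P^-=[0.2800]  H_jac=[3.9800]  S=[4.7553]  K=[0.2343]  nu=[-6.2101]  x^+=[0.5347]  P^+=[0.0188]
step 2: x^-=[0.5347]  P^-=[0.0888]  H_jac=[1.0693]  S=[0.4216]  K=[0.2253]  nu=[2.2041]  x^+=[1.0314]  P^+=[0.0674]
step 3: x^-=[1.0314]  P^-=[0.1374]  H_jac=[2.0627]  S=[0.9048]  K=[0.3133]  nu=[-0.1037]  x^+=[0.9989]  P^+=[0.0486]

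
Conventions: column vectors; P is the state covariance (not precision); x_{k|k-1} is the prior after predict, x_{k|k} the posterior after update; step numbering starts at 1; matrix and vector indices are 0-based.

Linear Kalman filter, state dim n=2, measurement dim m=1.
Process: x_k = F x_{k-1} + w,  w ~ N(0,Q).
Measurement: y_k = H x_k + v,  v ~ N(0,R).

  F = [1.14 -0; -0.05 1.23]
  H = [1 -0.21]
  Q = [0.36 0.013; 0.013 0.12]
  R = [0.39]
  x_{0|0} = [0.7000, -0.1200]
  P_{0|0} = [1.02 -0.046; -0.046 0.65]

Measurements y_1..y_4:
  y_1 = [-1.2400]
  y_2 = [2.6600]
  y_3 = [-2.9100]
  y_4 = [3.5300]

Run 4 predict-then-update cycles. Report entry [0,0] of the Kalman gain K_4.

step 1: x^-=[0.7980, -0.1826]  P^-=[1.6856 -0.1096; -0.1096 1.1116]  S=[2.1707]  K=[0.7871; -0.1581]  nu=[-2.0763]  x^+=[-0.8364, 0.1456]  P^+=[0.3407 0.1604; 0.1604 1.0574]
step 2: x^-=[-0.9535, 0.2209]  P^-=[0.8027 0.2185; 0.2185 1.7008]  S=[1.1760]  K=[0.6436; -0.1179]  nu=[3.6599]  x^+=[1.4020, -0.2107]  P^+=[0.3156 0.3078; 0.3078 1.6845]
step 3: x^-=[1.5983, -0.3292]  P^-=[0.7702 0.4265; 0.4265 2.6314]  S=[1.0971]  K=[0.6204; -0.1149]  nu=[-4.5774]  x^+=[-1.2415, 0.1967]  P^+=[0.3479 0.5047; 0.5047 2.6169]
step 4: x^-=[-1.4153, 0.3040]  P^-=[0.8122 0.7009; 0.7009 4.0179]  S=[1.0850]  K=[0.6129; -0.1317]  nu=[5.0091]  x^+=[1.6548, -0.3555]  P^+=[0.4046 0.7885; 0.7885 3.9991]

K[0,0] = 0.6129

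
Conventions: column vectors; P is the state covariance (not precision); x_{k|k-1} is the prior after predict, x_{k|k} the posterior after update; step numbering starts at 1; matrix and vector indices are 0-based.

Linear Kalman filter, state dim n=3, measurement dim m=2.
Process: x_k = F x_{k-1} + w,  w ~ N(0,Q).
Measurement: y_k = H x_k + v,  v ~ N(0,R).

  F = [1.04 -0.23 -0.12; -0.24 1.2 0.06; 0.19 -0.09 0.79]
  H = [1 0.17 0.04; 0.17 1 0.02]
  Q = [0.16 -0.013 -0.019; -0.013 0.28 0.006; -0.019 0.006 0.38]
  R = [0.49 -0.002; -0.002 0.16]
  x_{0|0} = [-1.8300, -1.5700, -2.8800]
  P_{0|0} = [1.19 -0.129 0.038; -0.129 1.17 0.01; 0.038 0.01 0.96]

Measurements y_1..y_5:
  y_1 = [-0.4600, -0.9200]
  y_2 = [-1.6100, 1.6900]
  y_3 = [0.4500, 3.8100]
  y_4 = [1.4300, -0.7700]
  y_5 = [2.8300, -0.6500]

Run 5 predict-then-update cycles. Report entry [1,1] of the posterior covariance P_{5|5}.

P_post[1,1] = 0.1366

step 1: x^-=[-1.1965, -1.6176, -2.4816]  P^-=[1.5756 -0.8061 0.1957; -0.8061 2.1114 -0.1587; 0.1957 -0.1587 1.0460]  S=[1.8677 -0.2054; -0.2054 2.0383]  K=[0.7539 -0.1862; -0.1380 0.9532; 0.1083 -0.0403]  nu=[1.1108, 0.9506]  x^+=[-0.5360, -0.8647, -2.3996]  P^+=[0.3856 -0.0972 0.0175; -0.0972 0.1699 -0.0300; 0.0175 -0.0300 1.0189]
step 2: x^-=[-0.0706, -1.0530, -1.9197]  P^-=[0.6412 -0.2838 -0.0034; -0.2838 0.6017 -0.0373; -0.0034 -0.0373 1.0441]  S=[1.0530 -0.0836; -0.0836 0.6826]  K=[0.5480 -0.1891; -0.1106 0.7961; 0.0287 -0.0214]  nu=[-1.2836, 2.7934]  x^+=[-1.3022, 1.3129, -2.0164]  P^+=[0.2833 -0.0790 -0.0242; -0.0790 0.1414 -0.0202; -0.0242 -0.0202 1.0428]
step 3: x^-=[-1.4142, 1.7670, -1.9585]  P^-=[0.5316 -0.2323 -0.0640; -0.2323 0.5470 -0.0073; -0.0640 -0.0073 1.0405]  S=[0.9549 -0.0588; -0.0588 0.6431]  K=[0.5018 -0.1767; -0.0981 0.7800; -0.0246 0.0019]  nu=[1.6422, 2.3226]  x^+=[-1.0006, 3.4175, -1.9944]  P^+=[0.2606 -0.0726 -0.0517; -0.0726 0.1376 -0.0117; -0.0517 -0.0117 1.0399]
step 4: x^-=[-1.5873, 4.2215, -2.0732]  P^-=[0.5111 -0.2209 -0.0925; -0.2209 0.5385 0.0087; -0.0925 0.0087 1.0282]  S=[0.9359 -0.0522; -0.0522 0.6382]  K=[0.4924 -0.1727; -0.0946 0.7774; -0.0524 0.0168]  nu=[2.3826, -4.6802]  x^+=[0.3940, 0.3581, -2.2770]  P^+=[0.2563 -0.0709 -0.0656; -0.0709 0.1367 -0.0066; -0.0656 -0.0066 1.0253]
step 5: x^-=[0.6007, 0.1985, -1.7562]  P^-=[0.5091 -0.2194 -0.1043; -0.2194 0.5371 0.0160; -0.1043 0.0160 1.0139]  S=[0.9336 -0.0512; -0.0512 0.6376]  K=[0.4915 -0.1722; -0.0939 0.7769; -0.0641 0.0239]  nu=[2.2658, -0.9155]  x^+=[1.8720, -0.7256, -1.9232]  P^+=[0.2560 -0.0706 -0.0711; -0.0706 0.1366 -0.0041; -0.0711 -0.0041 1.0096]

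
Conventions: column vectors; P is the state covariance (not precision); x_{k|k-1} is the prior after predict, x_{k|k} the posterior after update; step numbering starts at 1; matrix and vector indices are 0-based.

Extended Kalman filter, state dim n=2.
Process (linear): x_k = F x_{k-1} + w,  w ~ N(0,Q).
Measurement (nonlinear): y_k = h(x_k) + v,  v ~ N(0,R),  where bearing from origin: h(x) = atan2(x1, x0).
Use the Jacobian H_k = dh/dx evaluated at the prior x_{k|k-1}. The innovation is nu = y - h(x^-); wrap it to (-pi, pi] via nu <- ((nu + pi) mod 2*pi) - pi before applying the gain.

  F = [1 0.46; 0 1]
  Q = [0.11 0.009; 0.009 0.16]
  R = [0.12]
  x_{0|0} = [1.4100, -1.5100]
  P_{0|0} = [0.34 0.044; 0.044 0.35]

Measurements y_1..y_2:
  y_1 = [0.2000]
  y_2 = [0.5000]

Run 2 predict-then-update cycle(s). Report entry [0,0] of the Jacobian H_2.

H_jac[0,0] = 0.1979

step 1: x^-=[0.7154, -1.5100]  P^-=[0.5645 0.2140; 0.2140 0.5100]  H_jac=[0.5409 0.2562]  S=[0.3779]  K=[0.9530; 0.6520]  nu=[1.3283]  x^+=[1.9813, -0.6439]  P^+=[0.2213 -0.0208; -0.0208 0.3493]
step 2: x^-=[1.6851, -0.6439]  P^-=[0.3861 0.1489; 0.1489 0.5093]  H_jac=[0.1979 0.5178]  S=[0.3022]  K=[0.5079; 0.9702]  nu=[0.8650]  x^+=[2.1244, 0.1953]  P^+=[0.3081 -0.0000; -0.0000 0.2249]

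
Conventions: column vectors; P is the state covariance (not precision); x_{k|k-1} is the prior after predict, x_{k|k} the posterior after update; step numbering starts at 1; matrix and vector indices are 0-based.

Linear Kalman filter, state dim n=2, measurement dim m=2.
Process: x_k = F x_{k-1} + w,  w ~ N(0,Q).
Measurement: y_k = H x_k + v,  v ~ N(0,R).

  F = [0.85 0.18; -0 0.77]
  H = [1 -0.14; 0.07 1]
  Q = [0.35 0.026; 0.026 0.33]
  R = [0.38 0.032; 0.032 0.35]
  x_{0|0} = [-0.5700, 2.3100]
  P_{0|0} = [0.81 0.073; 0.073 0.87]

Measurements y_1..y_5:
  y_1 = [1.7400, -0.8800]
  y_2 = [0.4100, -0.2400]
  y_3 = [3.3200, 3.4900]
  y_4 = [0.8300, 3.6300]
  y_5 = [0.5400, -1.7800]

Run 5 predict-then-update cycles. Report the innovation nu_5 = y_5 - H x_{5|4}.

innov = [-1.1403, -3.9122]

step 1: x^-=[-0.0687, 1.7787]  P^-=[0.9858 0.1944; 0.1944 0.8458]  S=[1.3279 0.1750; 0.1750 1.2279]  K=[0.7069 0.1137; -0.0357 0.7050]  nu=[2.0577, -2.6539]  x^+=[1.0840, -0.1659]  P^+=[0.2783 0.0429; 0.0429 0.2426]
step 2: x^-=[0.8915, -0.1278]  P^-=[0.5720 0.0877; 0.0877 0.4738]  S=[0.9368 0.0926; 0.0926 0.8389]  K=[0.5889 0.0873; -0.0341 0.5759]  nu=[-0.4994, -0.1746]  x^+=[0.5822, -0.2113]  P^+=[0.2312 0.0332; 0.0332 0.1981]
step 3: x^-=[0.4568, -0.1627]  P^-=[0.5337 0.0752; 0.0752 0.4475]  S=[0.9014 0.0812; 0.0812 0.8106]  K=[0.5730 0.0815; -0.0367 0.5622]  nu=[2.8404, 3.6207]  x^+=[2.3794, 1.7686]  P^+=[0.2247 0.0311; 0.0311 0.1934]
step 4: x^-=[2.3409, 1.3618]  P^-=[0.5281 0.0732; 0.0732 0.4447]  S=[0.8964 0.0792; 0.0792 0.8075]  K=[0.5707 0.0805; -0.0373 0.5607]  nu=[-1.3202, 2.1043]  x^+=[1.7568, 2.5910]  P^+=[0.2237 0.0308; 0.0308 0.1929]
step 5: x^-=[1.9596, 1.9950]  P^-=[0.5273 0.0729; 0.0729 0.4444]  S=[0.8956 0.0789; 0.0789 0.8071]  K=[0.5703 0.0803; -0.0375 0.5605]  nu=[-1.1403, -3.9122]  x^+=[0.9952, -0.1551]  P^+=[0.2236 0.0307; 0.0307 0.1928]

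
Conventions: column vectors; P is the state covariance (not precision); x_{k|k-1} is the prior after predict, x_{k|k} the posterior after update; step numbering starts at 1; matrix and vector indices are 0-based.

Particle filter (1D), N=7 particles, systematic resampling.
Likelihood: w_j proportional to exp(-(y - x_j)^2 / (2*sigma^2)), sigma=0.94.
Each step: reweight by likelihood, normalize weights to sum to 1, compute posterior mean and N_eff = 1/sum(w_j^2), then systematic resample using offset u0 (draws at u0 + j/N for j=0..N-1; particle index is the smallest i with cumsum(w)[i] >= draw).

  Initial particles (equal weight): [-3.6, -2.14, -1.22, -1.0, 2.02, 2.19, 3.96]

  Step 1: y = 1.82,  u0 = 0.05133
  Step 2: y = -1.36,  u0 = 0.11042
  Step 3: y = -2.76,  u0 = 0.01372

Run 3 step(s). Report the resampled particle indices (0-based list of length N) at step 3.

step 1: w=[0.0000, 0.0001, 0.0027, 0.0056, 0.4901, 0.4640, 0.0376]  mean=2.1459  Neff=2.1884  idx=[4, 4, 4, 4, 5, 5, 5]
step 2: w=[0.1805, 0.1805, 0.1805, 0.1805, 0.0927, 0.0927, 0.0927]  mean=2.0673  Neff=6.4070  idx=[0, 1, 2, 2, 3, 5, 6]
step 3: w=[0.1729, 0.1729, 0.1729, 0.1729, 0.1729, 0.0678, 0.0678]  mean=2.0431  Neff=6.3040  idx=[0, 0, 1, 2, 3, 4, 5]

resampled_idx = [0, 0, 1, 2, 3, 4, 5]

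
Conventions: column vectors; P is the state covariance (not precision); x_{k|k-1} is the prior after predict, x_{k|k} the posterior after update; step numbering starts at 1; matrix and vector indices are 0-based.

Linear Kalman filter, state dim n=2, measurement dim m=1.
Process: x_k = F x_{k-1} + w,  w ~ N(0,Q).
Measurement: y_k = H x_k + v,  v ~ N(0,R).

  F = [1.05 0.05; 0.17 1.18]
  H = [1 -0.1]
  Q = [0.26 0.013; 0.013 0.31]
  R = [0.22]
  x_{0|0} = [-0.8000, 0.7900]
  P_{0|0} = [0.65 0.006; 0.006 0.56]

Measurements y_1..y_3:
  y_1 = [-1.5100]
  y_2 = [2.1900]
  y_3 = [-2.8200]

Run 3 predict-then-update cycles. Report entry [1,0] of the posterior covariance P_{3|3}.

P_post[1,0] = 0.3428

step 1: x^-=[-0.8005, 0.7962]  P^-=[0.9787 0.1696; 0.1696 1.1109]  S=[1.1759]  K=[0.8179; 0.0497]  nu=[-0.6299]  x^+=[-1.3157, 0.7649]  P^+=[0.1921 0.1217; 0.1217 1.1080]
step 2: x^-=[-1.3432, 0.6789]  P^-=[0.4873 0.2645; 0.2645 1.9072]  S=[0.6735]  K=[0.6843; 0.1096]  nu=[3.6011]  x^+=[1.1211, 1.0736]  P^+=[0.1720 0.2140; 0.2140 1.8991]
step 3: x^-=[1.2308, 1.4574]  P^-=[0.4768 0.4227; 0.4227 3.0452]  S=[0.6427]  K=[0.6761; 0.1839]  nu=[-3.9051]  x^+=[-1.4094, 0.7391]  P^+=[0.1830 0.3428; 0.3428 3.0234]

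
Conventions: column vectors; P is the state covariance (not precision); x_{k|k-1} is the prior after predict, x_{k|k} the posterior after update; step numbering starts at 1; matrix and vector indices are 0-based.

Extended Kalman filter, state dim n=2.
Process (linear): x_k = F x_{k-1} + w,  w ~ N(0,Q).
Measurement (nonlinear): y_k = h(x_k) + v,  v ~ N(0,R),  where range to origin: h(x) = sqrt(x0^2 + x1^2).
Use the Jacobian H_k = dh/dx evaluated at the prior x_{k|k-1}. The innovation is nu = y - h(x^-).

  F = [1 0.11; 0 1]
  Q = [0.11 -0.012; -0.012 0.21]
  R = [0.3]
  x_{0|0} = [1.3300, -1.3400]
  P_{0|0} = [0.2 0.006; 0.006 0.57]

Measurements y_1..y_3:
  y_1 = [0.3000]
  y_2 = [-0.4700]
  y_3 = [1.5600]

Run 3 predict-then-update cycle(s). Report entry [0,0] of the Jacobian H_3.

H_jac[0,0] = 0.3707

step 1: x^-=[1.1826, -1.3400]  P^-=[0.3182 0.0567; 0.0567 0.7800]  H_jac=[0.6617 -0.7498]  S=[0.8215]  K=[0.2046; -0.6662]  nu=[-1.4872]  x^+=[0.8784, -0.3492]  P^+=[0.2838 0.1687; 0.1687 0.4154]
step 2: x^-=[0.8400, -0.3492]  P^-=[0.4360 0.2023; 0.2023 0.6254]  H_jac=[0.9234 -0.3839]  S=[0.6204]  K=[0.5236; -0.0858]  nu=[-1.3797]  x^+=[0.1175, -0.2308]  P^+=[0.2659 0.2302; 0.2302 0.6208]
step 3: x^-=[0.0921, -0.2308]  P^-=[0.4340 0.2865; 0.2865 0.8308]  H_jac=[0.3707 -0.9287]  S=[0.8790]  K=[-0.1197; -0.7570]  nu=[1.3115]  x^+=[-0.0648, -1.2236]  P^+=[0.4214 0.2069; 0.2069 0.3271]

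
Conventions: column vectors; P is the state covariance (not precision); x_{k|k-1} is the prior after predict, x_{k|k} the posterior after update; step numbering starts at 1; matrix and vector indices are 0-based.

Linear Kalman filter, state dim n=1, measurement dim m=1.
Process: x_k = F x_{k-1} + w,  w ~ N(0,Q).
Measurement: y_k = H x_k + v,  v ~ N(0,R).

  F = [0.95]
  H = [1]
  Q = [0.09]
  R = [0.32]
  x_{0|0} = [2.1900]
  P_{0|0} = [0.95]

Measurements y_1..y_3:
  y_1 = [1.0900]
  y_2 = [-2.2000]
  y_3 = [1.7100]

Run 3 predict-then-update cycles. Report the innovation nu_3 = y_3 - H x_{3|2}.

innov = [2.1131]

step 1: x^-=[2.0805]  P^-=[0.9474]  S=[1.2674]  K=[0.7475]  nu=[-0.9905]  x^+=[1.3401]  P^+=[0.2392]
step 2: x^-=[1.2731]  P^-=[0.3059]  S=[0.6259]  K=[0.4887]  nu=[-3.4731]  x^+=[-0.4243]  P^+=[0.1564]
step 3: x^-=[-0.4031]  P^-=[0.2311]  S=[0.5511]  K=[0.4194]  nu=[2.1131]  x^+=[0.4831]  P^+=[0.1342]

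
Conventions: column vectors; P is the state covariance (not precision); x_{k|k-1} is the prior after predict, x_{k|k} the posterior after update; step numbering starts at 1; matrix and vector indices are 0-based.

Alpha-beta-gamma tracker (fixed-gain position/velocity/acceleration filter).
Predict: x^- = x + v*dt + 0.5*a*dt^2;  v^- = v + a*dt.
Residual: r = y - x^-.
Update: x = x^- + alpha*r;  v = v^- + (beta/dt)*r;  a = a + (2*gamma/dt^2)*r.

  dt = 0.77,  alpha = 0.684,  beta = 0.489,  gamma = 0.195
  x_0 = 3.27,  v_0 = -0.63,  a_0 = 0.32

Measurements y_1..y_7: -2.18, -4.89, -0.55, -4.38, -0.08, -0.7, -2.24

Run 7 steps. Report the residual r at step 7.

resid = -8.4509

step 1: x_pred=2.8798  r=-5.0598  x^+=-0.5811  v^+=-3.5969  a^+=-3.0082
step 2: x_pred=-4.2425  r=-0.6475  x^+=-4.6854  v^+=-6.3244  a^+=-3.4341
step 3: x_pred=-10.5732  r=10.0232  x^+=-3.7173  v^+=-2.6033  a^+=3.1590
step 4: x_pred=-4.7854  r=0.4054  x^+=-4.5081  v^+=0.0866  a^+=3.4257
step 5: x_pred=-3.4259  r=3.3459  x^+=-1.1373  v^+=4.8492  a^+=5.6265
step 6: x_pred=4.2646  r=-4.9646  x^+=0.8688  v^+=6.0288  a^+=2.3609
step 7: x_pred=6.2109  r=-8.4509  x^+=0.4305  v^+=2.4799  a^+=-3.1979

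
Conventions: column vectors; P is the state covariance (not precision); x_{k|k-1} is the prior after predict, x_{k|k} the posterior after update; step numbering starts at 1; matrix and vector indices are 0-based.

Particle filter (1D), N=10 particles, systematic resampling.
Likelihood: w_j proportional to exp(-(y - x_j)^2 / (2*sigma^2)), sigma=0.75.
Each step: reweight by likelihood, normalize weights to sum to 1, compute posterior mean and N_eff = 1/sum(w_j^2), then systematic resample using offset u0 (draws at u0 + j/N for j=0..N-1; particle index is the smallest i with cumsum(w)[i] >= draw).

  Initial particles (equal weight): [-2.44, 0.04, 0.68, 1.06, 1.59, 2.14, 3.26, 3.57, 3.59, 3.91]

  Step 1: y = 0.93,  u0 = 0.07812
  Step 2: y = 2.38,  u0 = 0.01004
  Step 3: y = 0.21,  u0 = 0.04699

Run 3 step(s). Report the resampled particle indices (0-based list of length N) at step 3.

resampled_idx = [0, 0, 0, 1, 1, 2, 2, 3, 5, 6]

step 1: w=[0.0000, 0.1459, 0.2791, 0.2907, 0.2003, 0.0803, 0.0024, 0.0006, 0.0005, 0.0001]  mean=1.0064  Neff=4.3425  idx=[1, 2, 2, 2, 3, 3, 3, 4, 4, 5]
step 2: w=[0.0026, 0.0258, 0.0258, 0.0258, 0.0715, 0.0715, 0.0715, 0.1931, 0.1931, 0.3195]  mean=1.5777  Neff=5.1550  idx=[1, 4, 5, 7, 7, 8, 8, 9, 9, 9]
step 3: w=[0.3022, 0.1935, 0.1935, 0.0677, 0.0677, 0.0677, 0.0677, 0.0134, 0.0134, 0.0134]  mean=1.1321  Neff=5.4049  idx=[0, 0, 0, 1, 1, 2, 2, 3, 5, 6]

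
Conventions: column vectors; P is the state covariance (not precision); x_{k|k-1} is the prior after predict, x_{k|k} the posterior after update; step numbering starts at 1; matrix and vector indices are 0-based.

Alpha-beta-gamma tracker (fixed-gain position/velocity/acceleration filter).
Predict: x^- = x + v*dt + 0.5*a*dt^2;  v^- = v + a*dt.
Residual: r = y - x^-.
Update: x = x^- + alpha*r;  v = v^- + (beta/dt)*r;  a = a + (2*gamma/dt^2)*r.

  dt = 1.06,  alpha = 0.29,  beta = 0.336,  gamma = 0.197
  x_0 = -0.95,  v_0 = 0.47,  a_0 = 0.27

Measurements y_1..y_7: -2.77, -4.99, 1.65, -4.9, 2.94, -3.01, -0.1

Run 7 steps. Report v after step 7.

step 1: x_pred=-0.3001  r=-2.4699  x^+=-1.0164  v^+=-0.0267  a^+=-0.5961
step 2: x_pred=-1.3796  r=-3.6104  x^+=-2.4266  v^+=-1.8030  a^+=-1.8621
step 3: x_pred=-5.3839  r=7.0339  x^+=-3.3441  v^+=-1.5472  a^+=0.6044
step 4: x_pred=-4.6446  r=-0.2554  x^+=-4.7187  v^+=-0.9875  a^+=0.5148
step 5: x_pred=-5.4762  r=8.4162  x^+=-3.0355  v^+=2.2260  a^+=3.4660
step 6: x_pred=1.2712  r=-4.2812  x^+=0.0297  v^+=4.5429  a^+=1.9648
step 7: x_pred=5.9490  r=-6.0490  x^+=4.1948  v^+=4.7082  a^+=-0.1563

v_post = 4.7082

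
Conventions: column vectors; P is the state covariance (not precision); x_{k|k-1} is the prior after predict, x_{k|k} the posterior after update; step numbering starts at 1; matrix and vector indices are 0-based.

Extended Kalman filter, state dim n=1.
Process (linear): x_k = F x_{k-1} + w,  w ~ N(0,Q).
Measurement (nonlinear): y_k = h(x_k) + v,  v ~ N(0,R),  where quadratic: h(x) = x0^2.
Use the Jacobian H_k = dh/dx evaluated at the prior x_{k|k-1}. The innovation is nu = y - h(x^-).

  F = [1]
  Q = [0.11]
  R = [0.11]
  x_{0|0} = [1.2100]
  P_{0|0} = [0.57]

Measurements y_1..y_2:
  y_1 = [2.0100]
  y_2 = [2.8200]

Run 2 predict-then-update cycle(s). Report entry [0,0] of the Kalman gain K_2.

step 1: x^-=[1.2100]  P^-=[0.6800]  H_jac=[2.4200]  S=[4.0924]  K=[0.4021]  nu=[0.5459]  x^+=[1.4295]  P^+=[0.0183]
step 2: x^-=[1.4295]  P^-=[0.1283]  H_jac=[2.8590]  S=[1.1586]  K=[0.3166]  nu=[0.7765]  x^+=[1.6753]  P^+=[0.0122]

K[0,0] = 0.3166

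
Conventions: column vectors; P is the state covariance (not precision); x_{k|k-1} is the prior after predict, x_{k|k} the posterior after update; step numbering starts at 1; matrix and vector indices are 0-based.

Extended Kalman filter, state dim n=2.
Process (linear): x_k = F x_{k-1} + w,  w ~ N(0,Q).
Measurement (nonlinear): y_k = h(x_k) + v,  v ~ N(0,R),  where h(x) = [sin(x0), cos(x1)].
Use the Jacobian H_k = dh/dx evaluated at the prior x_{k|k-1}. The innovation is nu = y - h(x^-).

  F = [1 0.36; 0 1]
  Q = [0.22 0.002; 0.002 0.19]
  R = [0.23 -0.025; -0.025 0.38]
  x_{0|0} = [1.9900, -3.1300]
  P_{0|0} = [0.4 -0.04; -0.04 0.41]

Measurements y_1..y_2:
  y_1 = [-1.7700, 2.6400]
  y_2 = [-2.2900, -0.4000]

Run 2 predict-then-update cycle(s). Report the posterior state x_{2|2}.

x_post = [-1.0888, -3.1365]

step 1: x^-=[0.8632, -3.1300]  P^-=[0.6443 0.1096; 0.1096 0.6000]  H_jac=[0.6500 0.0000; 0.0000 0.0116]  S=[0.5022 -0.0242; -0.0242 0.3801]  K=[0.8366 0.0566; 0.1432 0.0274]  nu=[-2.5299, 3.6399]  x^+=[-1.0476, -3.3924]  P^+=[0.2939 0.0496; 0.0496 0.5896]
step 2: x^-=[-2.2688, -3.3924]  P^-=[0.6260 0.2639; 0.2639 0.7796]  H_jac=[-0.6427 0.0000; 0.0000 -0.2482]  S=[0.4886 0.0171; 0.0171 0.4280]  K=[-0.8193 -0.1203; -0.3317 -0.4389]  nu=[-1.5239, 0.5687]  x^+=[-1.0888, -3.1365]  P^+=[0.2885 0.1016; 0.1016 0.6384]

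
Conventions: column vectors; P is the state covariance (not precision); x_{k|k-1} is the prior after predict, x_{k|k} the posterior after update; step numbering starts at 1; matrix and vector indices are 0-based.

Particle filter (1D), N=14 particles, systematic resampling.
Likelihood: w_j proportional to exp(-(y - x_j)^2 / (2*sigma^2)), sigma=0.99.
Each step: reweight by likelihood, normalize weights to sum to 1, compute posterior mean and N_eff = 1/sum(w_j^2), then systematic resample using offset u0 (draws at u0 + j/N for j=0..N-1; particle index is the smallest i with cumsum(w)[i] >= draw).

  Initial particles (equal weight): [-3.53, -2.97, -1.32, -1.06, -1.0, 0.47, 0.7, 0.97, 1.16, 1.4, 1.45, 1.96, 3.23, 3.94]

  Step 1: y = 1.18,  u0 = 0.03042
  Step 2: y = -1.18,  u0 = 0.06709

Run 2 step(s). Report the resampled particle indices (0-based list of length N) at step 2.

resampled_idx = [0, 0, 0, 0, 0, 0, 1, 1, 2, 3, 4, 5, 7, 12]

step 1: w=[0.0000, 0.0000, 0.0062, 0.0116, 0.0133, 0.1162, 0.1336, 0.1469, 0.1502, 0.1466, 0.1447, 0.1101, 0.0176, 0.0031]  mean=1.1308  Neff=7.6524  idx=[4, 5, 6, 6, 7, 7, 8, 8, 9, 9, 10, 10, 11, 11]
step 2: w=[0.4886, 0.1239, 0.0819, 0.0819, 0.0470, 0.0470, 0.0304, 0.0304, 0.0166, 0.0166, 0.0146, 0.0146, 0.0032, 0.0032]  mean=-0.0525  Neff=3.6392  idx=[0, 0, 0, 0, 0, 0, 1, 1, 2, 3, 4, 5, 7, 12]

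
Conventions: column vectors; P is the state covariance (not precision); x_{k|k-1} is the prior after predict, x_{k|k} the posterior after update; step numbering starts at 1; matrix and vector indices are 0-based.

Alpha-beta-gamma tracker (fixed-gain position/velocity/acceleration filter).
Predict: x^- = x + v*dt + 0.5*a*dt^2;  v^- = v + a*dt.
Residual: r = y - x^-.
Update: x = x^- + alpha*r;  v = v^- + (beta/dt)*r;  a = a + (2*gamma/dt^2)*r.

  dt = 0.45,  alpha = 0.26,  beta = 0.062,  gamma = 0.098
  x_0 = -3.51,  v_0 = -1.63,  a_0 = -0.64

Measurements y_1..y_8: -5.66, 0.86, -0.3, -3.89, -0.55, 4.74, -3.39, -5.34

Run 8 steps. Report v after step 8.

step 1: x_pred=-4.3083  r=-1.3517  x^+=-4.6597  v^+=-2.1042  a^+=-1.9483
step 2: x_pred=-5.8039  r=6.6639  x^+=-4.0713  v^+=-2.0628  a^+=4.5017
step 3: x_pred=-4.5438  r=4.2438  x^+=-3.4404  v^+=0.5476  a^+=8.6093
step 4: x_pred=-2.3223  r=-1.5677  x^+=-2.7299  v^+=4.2058  a^+=7.0919
step 5: x_pred=-0.1192  r=-0.4308  x^+=-0.2312  v^+=7.3378  a^+=6.6749
step 6: x_pred=3.7466  r=0.9934  x^+=4.0049  v^+=10.4783  a^+=7.6364
step 7: x_pred=9.4933  r=-12.8833  x^+=6.1437  v^+=12.1397  a^+=-4.8334
step 8: x_pred=11.1172  r=-16.4572  x^+=6.8383  v^+=7.6972  a^+=-20.7623

v_post = 7.6972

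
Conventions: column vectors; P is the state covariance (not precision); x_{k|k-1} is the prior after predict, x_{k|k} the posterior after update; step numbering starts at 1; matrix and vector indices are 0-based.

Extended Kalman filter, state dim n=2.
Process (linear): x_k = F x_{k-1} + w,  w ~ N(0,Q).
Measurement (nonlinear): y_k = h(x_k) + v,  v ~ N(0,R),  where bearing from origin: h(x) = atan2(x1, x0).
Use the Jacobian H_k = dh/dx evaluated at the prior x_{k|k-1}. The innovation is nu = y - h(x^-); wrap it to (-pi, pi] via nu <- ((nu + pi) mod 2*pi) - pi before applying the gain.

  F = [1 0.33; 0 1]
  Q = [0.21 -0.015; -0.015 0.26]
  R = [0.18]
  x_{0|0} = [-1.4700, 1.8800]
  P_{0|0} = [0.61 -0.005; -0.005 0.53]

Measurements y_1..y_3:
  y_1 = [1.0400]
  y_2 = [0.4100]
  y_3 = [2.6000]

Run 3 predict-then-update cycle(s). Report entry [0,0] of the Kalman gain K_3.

K[0,0] = -0.3846

step 1: x^-=[-0.8496, 1.8800]  P^-=[0.8744 0.1549; 0.1549 0.7900]  H_jac=[-0.4417 -0.1996]  S=[0.4094]  K=[-1.0190; -0.5523]  nu=[-0.9552]  x^+=[0.1237, 2.4076]  P^+=[0.4494 -0.0755; -0.0755 0.6651]
step 2: x^-=[0.9183, 2.4076]  P^-=[0.6820 0.1290; 0.1290 0.9251]  H_jac=[-0.3626 0.1383]  S=[0.2744]  K=[-0.8361; 0.2958]  nu=[-0.7964]  x^+=[1.5841, 2.1720]  P^+=[0.4901 0.1969; 0.1969 0.9011]
step 3: x^-=[2.3009, 2.1720]  P^-=[0.9282 0.4792; 0.4792 1.1611]  H_jac=[-0.2169 0.2298]  S=[0.2372]  K=[-0.3846; 0.6866]  nu=[1.8434]  x^+=[1.5920, 3.4377]  P^+=[0.8931 0.5419; 0.5419 1.0493]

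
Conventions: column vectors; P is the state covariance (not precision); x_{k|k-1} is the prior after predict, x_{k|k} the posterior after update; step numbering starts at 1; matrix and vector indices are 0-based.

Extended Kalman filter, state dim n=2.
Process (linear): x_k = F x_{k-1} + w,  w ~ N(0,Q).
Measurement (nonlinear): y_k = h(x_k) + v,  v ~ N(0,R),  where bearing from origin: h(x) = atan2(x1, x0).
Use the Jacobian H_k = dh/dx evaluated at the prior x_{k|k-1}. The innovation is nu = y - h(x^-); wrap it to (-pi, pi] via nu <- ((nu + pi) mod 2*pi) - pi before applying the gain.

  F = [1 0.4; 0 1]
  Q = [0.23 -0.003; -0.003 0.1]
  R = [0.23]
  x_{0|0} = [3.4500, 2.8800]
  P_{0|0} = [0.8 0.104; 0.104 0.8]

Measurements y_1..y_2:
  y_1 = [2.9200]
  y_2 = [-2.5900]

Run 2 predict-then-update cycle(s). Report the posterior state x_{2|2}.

x_post = [4.7571, 4.4812]

step 1: x^-=[4.6020, 2.8800]  P^-=[1.2412 0.4210; 0.4210 0.9000]  H_jac=[-0.0977 0.1561]  S=[0.2509]  K=[-0.2214; 0.3961]  nu=[2.3608]  x^+=[4.0794, 3.8150]  P^+=[1.2289 0.4430; 0.4430 0.8606]
step 2: x^-=[5.6054, 3.8150]  P^-=[1.9510 0.7843; 0.7843 0.9606]  H_jac=[-0.0830 0.1219]  S=[0.2418]  K=[-0.2740; 0.2152]  nu=[3.0956]  x^+=[4.7571, 4.4812]  P^+=[1.9328 0.7985; 0.7985 0.9494]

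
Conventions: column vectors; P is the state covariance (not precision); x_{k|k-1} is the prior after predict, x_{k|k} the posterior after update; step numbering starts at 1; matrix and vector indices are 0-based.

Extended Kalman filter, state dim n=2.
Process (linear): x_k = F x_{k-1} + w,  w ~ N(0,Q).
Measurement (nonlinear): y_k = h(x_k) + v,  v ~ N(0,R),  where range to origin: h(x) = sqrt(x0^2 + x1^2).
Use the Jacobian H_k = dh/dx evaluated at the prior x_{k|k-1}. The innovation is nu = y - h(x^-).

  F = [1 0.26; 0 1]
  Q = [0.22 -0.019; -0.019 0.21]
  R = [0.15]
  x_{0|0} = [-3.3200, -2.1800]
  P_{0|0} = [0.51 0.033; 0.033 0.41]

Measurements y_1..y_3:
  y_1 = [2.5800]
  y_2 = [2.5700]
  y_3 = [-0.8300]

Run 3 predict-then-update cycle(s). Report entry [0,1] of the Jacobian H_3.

H_jac[0,1] = -0.3807

step 1: x^-=[-3.8868, -2.1800]  P^-=[0.7749 0.1206; 0.1206 0.6200]  H_jac=[-0.8722 -0.4892]  S=[0.9907]  K=[-0.7417; -0.4123]  nu=[-1.8764]  x^+=[-2.4950, -1.4063]  P^+=[0.2298 -0.1824; -0.1824 0.4516]
step 2: x^-=[-2.8607, -1.4063]  P^-=[0.3855 -0.0840; -0.0840 0.6616]  H_jac=[-0.8974 -0.4412]  S=[0.5228]  K=[-0.5910; -0.4142]  nu=[-0.6177]  x^+=[-2.4957, -1.1505]  P^+=[0.2030 -0.2119; -0.2119 0.5719]
step 3: x^-=[-2.7948, -1.1505]  P^-=[0.3514 -0.0822; -0.0822 0.7819]  H_jac=[-0.9247 -0.3807]  S=[0.5059]  K=[-0.5805; -0.4380]  nu=[-3.8523]  x^+=[-0.5587, 0.5369]  P^+=[0.1810 -0.2109; -0.2109 0.6848]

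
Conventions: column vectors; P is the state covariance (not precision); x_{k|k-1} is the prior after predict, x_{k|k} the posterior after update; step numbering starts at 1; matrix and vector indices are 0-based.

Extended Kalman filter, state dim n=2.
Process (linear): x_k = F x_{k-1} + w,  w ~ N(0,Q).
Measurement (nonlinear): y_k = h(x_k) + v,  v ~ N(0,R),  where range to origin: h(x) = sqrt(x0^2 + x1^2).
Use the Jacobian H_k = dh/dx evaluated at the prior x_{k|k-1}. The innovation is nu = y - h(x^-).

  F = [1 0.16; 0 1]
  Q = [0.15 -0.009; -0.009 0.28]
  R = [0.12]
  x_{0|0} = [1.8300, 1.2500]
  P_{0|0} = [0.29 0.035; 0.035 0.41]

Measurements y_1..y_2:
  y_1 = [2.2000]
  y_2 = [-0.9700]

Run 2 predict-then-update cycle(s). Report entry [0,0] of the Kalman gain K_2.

step 1: x^-=[2.0300, 1.2500]  P^-=[0.4617 0.0916; 0.0916 0.6900]  H_jac=[0.8515 0.5243]  S=[0.7263]  K=[0.6075; 0.6056]  nu=[-0.1840]  x^+=[1.9182, 1.1386]  P^+=[0.1937 -0.1756; -0.1756 0.4237]
step 2: x^-=[2.1004, 1.1386]  P^-=[0.2984 -0.1168; -0.1168 0.7037]  H_jac=[0.8791 0.4766]  S=[0.4126]  K=[0.5009; 0.5640]  nu=[-3.3592]  x^+=[0.4178, -0.7560]  P^+=[0.1949 -0.2333; -0.2333 0.5724]

K[0,0] = 0.5009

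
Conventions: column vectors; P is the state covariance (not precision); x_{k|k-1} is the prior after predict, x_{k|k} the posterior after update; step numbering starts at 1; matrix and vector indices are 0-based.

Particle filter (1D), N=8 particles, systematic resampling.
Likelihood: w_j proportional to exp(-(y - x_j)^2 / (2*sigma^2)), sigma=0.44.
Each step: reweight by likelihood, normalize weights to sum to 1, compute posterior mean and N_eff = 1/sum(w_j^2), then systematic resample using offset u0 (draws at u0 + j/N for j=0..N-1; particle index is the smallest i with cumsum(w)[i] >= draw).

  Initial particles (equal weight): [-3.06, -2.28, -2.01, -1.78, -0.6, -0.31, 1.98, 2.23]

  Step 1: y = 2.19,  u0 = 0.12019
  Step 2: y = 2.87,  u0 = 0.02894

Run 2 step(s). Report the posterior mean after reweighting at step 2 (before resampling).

step 1: w=[0.0000, 0.0000, 0.0000, 0.0000, 0.0000, 0.0000, 0.4726, 0.5274]  mean=2.1119  Neff=1.9940  idx=[6, 6, 6, 7, 7, 7, 7, 7]
step 2: w=[0.0609, 0.0609, 0.0609, 0.1635, 0.1635, 0.1635, 0.1635, 0.1635]  mean=2.1843  Neff=6.9090  idx=[0, 2, 3, 4, 5, 5, 6, 7]

post_mean = 2.1843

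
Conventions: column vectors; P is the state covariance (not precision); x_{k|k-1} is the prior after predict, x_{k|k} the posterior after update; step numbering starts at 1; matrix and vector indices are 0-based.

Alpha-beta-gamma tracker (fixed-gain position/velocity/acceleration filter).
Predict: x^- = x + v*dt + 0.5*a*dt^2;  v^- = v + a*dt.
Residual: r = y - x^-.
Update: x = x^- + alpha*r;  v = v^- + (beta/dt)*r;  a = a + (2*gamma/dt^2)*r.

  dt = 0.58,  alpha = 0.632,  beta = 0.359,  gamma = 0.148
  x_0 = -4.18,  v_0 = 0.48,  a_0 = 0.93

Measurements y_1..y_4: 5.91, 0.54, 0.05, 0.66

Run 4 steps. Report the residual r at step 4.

step 1: x_pred=-3.7452  r=9.6552  x^+=2.3569  v^+=6.9956  a^+=9.4256
step 2: x_pred=7.9997  r=-7.4597  x^+=3.2852  v^+=7.8452  a^+=2.8618
step 3: x_pred=8.3167  r=-8.2667  x^+=3.0922  v^+=4.3882  a^+=-4.4122
step 4: x_pred=4.8952  r=-4.2352  x^+=2.2185  v^+=-0.7923  a^+=-8.1387

resid = -4.2352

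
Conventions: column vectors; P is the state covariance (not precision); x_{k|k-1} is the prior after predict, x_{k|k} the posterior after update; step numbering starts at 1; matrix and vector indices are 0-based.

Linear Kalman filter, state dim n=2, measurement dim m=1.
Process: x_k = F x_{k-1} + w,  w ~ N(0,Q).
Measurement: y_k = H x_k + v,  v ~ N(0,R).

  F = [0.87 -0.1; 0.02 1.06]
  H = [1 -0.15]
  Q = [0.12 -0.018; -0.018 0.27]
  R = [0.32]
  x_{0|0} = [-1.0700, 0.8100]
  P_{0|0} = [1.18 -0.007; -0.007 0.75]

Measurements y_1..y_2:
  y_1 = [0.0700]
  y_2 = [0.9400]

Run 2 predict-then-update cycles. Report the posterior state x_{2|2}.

x_post = [0.3945, 0.1991]

step 1: x^-=[-1.0119, 0.8372]  P^-=[1.0219 -0.0834; -0.0834 1.1129]  S=[1.3919]  K=[0.7431; -0.1799]  nu=[1.2075]  x^+=[-0.1146, 0.6200]  P^+=[0.2532 0.1026; 0.1026 1.0679]
step 2: x^-=[-0.1617, 0.6549]  P^-=[0.3045 -0.0324; -0.0324 1.4743]  S=[0.6673]  K=[0.4635; -0.3799]  nu=[1.1999]  x^+=[0.3945, 0.1991]  P^+=[0.1611 0.0851; 0.0851 1.3780]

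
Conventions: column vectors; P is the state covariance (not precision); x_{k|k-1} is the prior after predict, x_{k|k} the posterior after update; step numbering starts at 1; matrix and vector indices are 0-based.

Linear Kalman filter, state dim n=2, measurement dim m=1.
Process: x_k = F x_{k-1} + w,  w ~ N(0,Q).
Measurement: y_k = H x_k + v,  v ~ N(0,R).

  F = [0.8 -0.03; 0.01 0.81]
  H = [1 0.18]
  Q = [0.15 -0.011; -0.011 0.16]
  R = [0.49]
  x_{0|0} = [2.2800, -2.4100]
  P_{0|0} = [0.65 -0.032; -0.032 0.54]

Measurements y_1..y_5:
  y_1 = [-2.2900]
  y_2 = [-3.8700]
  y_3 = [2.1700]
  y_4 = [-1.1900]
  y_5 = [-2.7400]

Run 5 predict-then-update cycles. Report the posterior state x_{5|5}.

step 1: x^-=[1.8963, -1.9293]  P^-=[0.5680 -0.0396; -0.0396 0.5138]  S=[1.0604]  K=[0.5289; 0.0498]  nu=[-3.8390]  x^+=[-0.1343, -2.1206]  P^+=[0.2713 -0.0676; -0.0676 0.5112]
step 2: x^-=[-0.0438, -1.7190]  P^-=[0.3274 -0.0650; -0.0650 0.4943]  S=[0.8100]  K=[0.3897; 0.0296]  nu=[-3.5167]  x^+=[-1.4144, -1.8230]  P^+=[0.2043 -0.0744; -0.0744 0.4936]
step 3: x^-=[-1.0768, -1.4908]  P^-=[0.2848 -0.0695; -0.0695 0.4827]  S=[0.7654]  K=[0.3557; 0.0227]  nu=[3.5151]  x^+=[0.1737, -1.4111]  P^+=[0.1879 -0.0757; -0.0757 0.4823]
step 4: x^-=[0.1813, -1.1412]  P^-=[0.2743 -0.0702; -0.0702 0.4752]  S=[0.7545]  K=[0.3469; 0.0203]  nu=[-1.1658]  x^+=[-0.2231, -1.1649]  P^+=[0.1836 -0.0756; -0.0756 0.4749]
step 5: x^-=[-0.1436, -0.9458]  P^-=[0.2715 -0.0700; -0.0700 0.4704]  S=[0.7516]  K=[0.3445; 0.0195]  nu=[-2.4262]  x^+=[-0.9795, -0.9931]  P^+=[0.1823 -0.0751; -0.0751 0.4701]

x_post = [-0.9795, -0.9931]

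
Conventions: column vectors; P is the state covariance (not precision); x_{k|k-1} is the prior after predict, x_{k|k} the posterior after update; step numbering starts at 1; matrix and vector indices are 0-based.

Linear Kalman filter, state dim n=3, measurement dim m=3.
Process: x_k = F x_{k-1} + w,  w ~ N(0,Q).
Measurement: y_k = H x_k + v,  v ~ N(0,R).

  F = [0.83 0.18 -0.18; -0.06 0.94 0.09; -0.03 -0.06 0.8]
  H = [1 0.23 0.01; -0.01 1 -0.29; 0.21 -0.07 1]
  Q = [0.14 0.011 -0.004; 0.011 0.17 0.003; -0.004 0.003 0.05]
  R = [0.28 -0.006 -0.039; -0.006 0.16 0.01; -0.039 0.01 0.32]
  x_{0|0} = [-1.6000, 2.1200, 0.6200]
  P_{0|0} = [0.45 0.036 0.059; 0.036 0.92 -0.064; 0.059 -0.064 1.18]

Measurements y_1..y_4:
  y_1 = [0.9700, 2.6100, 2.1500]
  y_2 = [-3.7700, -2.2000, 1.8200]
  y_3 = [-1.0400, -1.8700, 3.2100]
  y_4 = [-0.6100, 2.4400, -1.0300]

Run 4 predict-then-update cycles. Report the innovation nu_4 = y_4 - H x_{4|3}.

step 1: x^-=[-1.0580, 2.1446, 0.4168]  P^-=[0.5153 0.1677 -0.1675; 0.1677 0.9786 -0.0148; -0.1675 -0.0148 0.8124]  S=[0.9209 0.4283 -0.1133; 0.4283 1.2112 -0.2630; -0.1133 -0.2630 1.0867]  K=[0.6203 -0.0477 -0.0122; 0.0636 0.8227 0.1615; -0.0787 -0.0250 0.7019]  nu=[1.5306, 0.5757, 2.1055]  x^+=[-0.1617, 3.0557, 1.7597]  P^+=[0.1820 -0.0296 -0.0689; -0.0296 0.1542 0.0745; -0.0689 0.0745 0.2471]
step 2: x^-=[0.0991, 3.0404, 1.2292]  P^-=[0.2853 -0.0161 -0.0787; -0.0161 0.3256 0.0722; -0.0787 0.0722 0.2049]  S=[0.5739 0.0681 -0.0443; 0.0681 0.4608 0.0031; -0.0443 0.0031 0.4964]  K=[0.4977 -0.0652 0.0091; 0.0329 0.6559 0.0917; -0.0814 0.0391 0.3618]  nu=[-4.5806, -4.8829, 0.7828]  x^+=[-1.8554, -0.2415, 1.6943]  P^+=[0.1459 -0.0263 -0.0496; -0.0263 0.1195 0.0485; -0.0496 0.0485 0.1332]
step 3: x^-=[-1.8884, 0.0368, 1.4256]  P^-=[0.2526 -0.0101 -0.0524; -0.0101 0.2889 0.0455; -0.0524 0.0455 0.1334]  S=[0.5424 0.0601 -0.0311; 0.0601 0.4336 -0.0015; -0.0311 -0.0015 0.4379]  K=[0.4690 -0.0589 0.0363; 0.0382 0.6309 0.0576; -0.0623 0.0264 0.2680]  nu=[0.8257, -1.5122, 2.1836]  x^+=[-1.3329, -0.7599, 1.9193]  P^+=[0.1355 -0.0213 -0.0372; -0.0213 0.1114 0.0355; -0.0372 0.0355 0.0987]
step 4: x^-=[-1.5885, -0.4616, 1.6210]  P^-=[0.2426 -0.0035 -0.0410; -0.0035 0.2785 0.0330; -0.0410 0.0330 0.1120]  S=[0.5351 0.0618 -0.0249; 0.0618 0.4287 -0.0066; -0.0249 -0.0066 0.4223]  K=[0.4595 -0.0516 0.0503; 0.0439 0.6218 0.0426; -0.0509 0.0132 0.2366]  nu=[1.0685, 3.3558, -2.3497]  x^+=[-1.3890, 1.5719, 1.0550]  P^+=[0.1315 -0.0183 -0.0312; -0.0183 0.1080 0.0295; -0.0312 0.0295 0.0864]

innov = [1.0685, 3.3558, -2.3497]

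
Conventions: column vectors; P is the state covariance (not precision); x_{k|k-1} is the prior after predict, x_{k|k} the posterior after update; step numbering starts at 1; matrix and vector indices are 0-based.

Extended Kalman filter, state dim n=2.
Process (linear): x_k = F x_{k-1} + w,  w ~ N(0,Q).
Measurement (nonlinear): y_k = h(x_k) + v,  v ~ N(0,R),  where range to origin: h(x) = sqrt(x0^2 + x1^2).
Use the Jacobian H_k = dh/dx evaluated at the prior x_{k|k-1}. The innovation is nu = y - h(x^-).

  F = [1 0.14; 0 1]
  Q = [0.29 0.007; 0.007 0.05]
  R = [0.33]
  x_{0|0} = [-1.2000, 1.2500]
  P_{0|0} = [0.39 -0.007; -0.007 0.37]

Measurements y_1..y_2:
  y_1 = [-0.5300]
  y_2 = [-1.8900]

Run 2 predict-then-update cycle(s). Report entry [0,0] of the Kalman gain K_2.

step 1: x^-=[-1.0250, 1.2500]  P^-=[0.6853 0.0518; 0.0518 0.4200]  H_jac=[-0.6341 0.7733]  S=[0.8059]  K=[-0.4895; 0.3623]  nu=[-2.1465]  x^+=[0.0257, 0.4724]  P^+=[0.4922 0.1947; 0.1947 0.3142]
step 2: x^-=[0.0919, 0.4724]  P^-=[0.8429 0.2457; 0.2457 0.3642]  H_jac=[0.1909 0.9816]  S=[0.8038]  K=[0.5002; 0.5032]  nu=[-2.3713]  x^+=[-1.0943, -0.7208]  P^+=[0.6417 0.0434; 0.0434 0.1607]

K[0,0] = 0.5002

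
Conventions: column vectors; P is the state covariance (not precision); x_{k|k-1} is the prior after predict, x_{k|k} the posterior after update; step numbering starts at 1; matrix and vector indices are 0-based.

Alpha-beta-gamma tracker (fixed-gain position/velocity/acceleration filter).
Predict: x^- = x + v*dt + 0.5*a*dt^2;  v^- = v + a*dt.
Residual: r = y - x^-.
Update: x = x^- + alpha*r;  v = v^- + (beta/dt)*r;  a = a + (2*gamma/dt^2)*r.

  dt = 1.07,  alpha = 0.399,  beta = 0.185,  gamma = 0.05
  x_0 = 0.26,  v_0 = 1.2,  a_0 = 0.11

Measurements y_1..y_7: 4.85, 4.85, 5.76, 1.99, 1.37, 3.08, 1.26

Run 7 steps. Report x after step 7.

x_post = 1.3733

step 1: x_pred=1.6070  r=3.2430  x^+=2.9009  v^+=1.8784  a^+=0.3933
step 2: x_pred=5.1360  r=-0.2860  x^+=5.0219  v^+=2.2498  a^+=0.3683
step 3: x_pred=7.6399  r=-1.8799  x^+=6.8898  v^+=2.3188  a^+=0.2041
step 4: x_pred=9.4878  r=-7.4978  x^+=6.4962  v^+=1.2408  a^+=-0.4508
step 5: x_pred=7.5658  r=-6.1958  x^+=5.0937  v^+=-0.3128  a^+=-0.9920
step 6: x_pred=4.1911  r=-1.1111  x^+=3.7478  v^+=-1.5663  a^+=-1.0890
step 7: x_pred=1.4485  r=-0.1885  x^+=1.3733  v^+=-2.7641  a^+=-1.1055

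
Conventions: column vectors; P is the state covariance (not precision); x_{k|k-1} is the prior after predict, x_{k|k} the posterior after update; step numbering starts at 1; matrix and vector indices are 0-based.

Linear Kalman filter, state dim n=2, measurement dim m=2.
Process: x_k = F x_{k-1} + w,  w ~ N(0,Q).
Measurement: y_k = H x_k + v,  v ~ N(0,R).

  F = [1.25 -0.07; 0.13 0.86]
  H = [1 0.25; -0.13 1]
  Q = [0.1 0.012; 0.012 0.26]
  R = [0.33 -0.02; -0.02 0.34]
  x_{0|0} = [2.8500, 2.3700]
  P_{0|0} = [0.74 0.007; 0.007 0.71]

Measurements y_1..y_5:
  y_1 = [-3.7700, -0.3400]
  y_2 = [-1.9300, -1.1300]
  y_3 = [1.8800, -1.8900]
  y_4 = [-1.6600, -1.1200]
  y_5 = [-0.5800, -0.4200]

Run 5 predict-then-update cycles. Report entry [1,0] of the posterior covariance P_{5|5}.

P_post[1,0] = -0.0135

step 1: x^-=[3.3966, 2.4087]  P^-=[1.2585 0.0970; 0.0970 0.7992]  S=[1.6869 0.1100; 0.1100 1.1352]  K=[0.7691 -0.1332; 0.1316 0.6801]  nu=[-7.7688, -2.3071]  x^+=[-2.2709, -0.1826]  P^+=[0.2631 -0.0265; -0.0265 0.2252]
step 2: x^-=[-2.8258, -0.4522]  P^-=[0.5168 0.0130; 0.0130 0.4251]  S=[0.8799 0.0316; 0.0316 0.7704]  K=[0.5945 -0.0948; 0.1159 0.5448]  nu=[1.0089, -1.0451]  x^+=[-2.1270, -0.9046]  P^+=[0.2025 -0.0178; -0.0178 0.1806]
step 3: x^-=[-2.5955, -1.0545]  P^-=[0.4204 0.0151; 0.0151 0.3930]  S=[0.7825 0.0382; 0.0382 0.7362]  K=[0.5461 -0.0821; 0.1192 0.5250]  nu=[4.7391, -1.1729]  x^+=[0.0888, -1.1053]  P^+=[0.1855 -0.0147; -0.0147 0.1742]
step 4: x^-=[0.1883, -0.9390]  P^-=[0.3933 0.0160; 0.0160 0.3887]  S=[0.7556 0.0415; 0.0415 0.7312]  K=[0.5301 -0.0782; 0.1211 0.5219]  nu=[-1.6136, -0.1565]  x^+=[-0.6548, -1.2161]  P^+=[0.1799 -0.0138; -0.0138 0.1732]
step 5: x^-=[-0.7334, -1.1310]  P^-=[0.3844 0.0161; 0.0161 0.3881]  S=[0.7467 0.0426; 0.0426 0.7304]  K=[0.5246 -0.0770; 0.1217 0.5214]  nu=[0.4361, 0.6156]  x^+=[-0.5520, -0.7569]  P^+=[0.1780 -0.0135; -0.0135 0.1731]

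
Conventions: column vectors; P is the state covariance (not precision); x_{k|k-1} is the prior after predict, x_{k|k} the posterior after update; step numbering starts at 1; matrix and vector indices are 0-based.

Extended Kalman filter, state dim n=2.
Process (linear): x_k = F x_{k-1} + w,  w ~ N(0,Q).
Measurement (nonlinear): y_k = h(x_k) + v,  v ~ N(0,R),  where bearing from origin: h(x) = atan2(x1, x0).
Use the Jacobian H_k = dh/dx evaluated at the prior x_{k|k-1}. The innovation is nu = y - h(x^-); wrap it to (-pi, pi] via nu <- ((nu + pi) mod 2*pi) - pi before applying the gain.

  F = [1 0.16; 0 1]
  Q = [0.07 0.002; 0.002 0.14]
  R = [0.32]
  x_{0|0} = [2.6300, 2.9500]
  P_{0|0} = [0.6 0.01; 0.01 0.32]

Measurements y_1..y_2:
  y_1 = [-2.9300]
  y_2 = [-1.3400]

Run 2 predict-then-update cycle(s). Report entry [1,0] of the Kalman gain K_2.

K[1,0] = 0.1657

step 1: x^-=[3.1020, 2.9500]  P^-=[0.6814 0.0632; 0.0632 0.4600]  H_jac=[-0.1610 0.1693]  S=[0.3474]  K=[-0.2850; 0.1949]  nu=[2.5929]  x^+=[2.3631, 3.4553]  P^+=[0.6532 0.0825; 0.0825 0.4468]
step 2: x^-=[2.9160, 3.4553]  P^-=[0.7610 0.1560; 0.1560 0.5868]  H_jac=[-0.1690 0.1426]  S=[0.3462]  K=[-0.3073; 0.1657]  nu=[-2.2098]  x^+=[3.5951, 3.0892]  P^+=[0.7283 0.1736; 0.1736 0.5773]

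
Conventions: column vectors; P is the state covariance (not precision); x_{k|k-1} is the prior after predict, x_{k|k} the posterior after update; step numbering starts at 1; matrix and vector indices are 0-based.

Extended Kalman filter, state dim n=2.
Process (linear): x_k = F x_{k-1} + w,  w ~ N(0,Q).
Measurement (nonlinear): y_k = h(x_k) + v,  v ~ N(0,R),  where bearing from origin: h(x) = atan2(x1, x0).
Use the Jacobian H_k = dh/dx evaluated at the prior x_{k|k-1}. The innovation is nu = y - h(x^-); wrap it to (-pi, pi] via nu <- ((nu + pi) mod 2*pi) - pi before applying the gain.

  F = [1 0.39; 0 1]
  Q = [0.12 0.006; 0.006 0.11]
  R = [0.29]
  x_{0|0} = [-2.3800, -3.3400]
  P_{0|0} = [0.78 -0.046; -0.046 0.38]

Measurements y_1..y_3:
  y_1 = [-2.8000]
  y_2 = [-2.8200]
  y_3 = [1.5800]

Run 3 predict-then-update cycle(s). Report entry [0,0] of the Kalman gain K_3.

step 1: x^-=[-3.6826, -3.3400]  P^-=[0.9219 0.1082; 0.1082 0.4900]  H_jac=[0.1351 -0.1490]  S=[0.3134]  K=[0.3461; -0.1863]  nu=[-0.3951]  x^+=[-3.8193, -3.2664]  P^+=[0.8844 0.1284; 0.1284 0.4791]
step 2: x^-=[-5.0932, -3.2664]  P^-=[1.1774 0.3213; 0.3213 0.5891]  H_jac=[0.0892 -0.1391]  S=[0.3028]  K=[0.1993; -0.1760]  nu=[-0.2487]  x^+=[-5.1428, -3.2226]  P^+=[1.1654 0.3319; 0.3319 0.5797]
step 3: x^-=[-6.3996, -3.2226]  P^-=[1.6324 0.5640; 0.5640 0.6897]  H_jac=[0.0628 -0.1247]  S=[0.2983]  K=[0.1078; -0.1695]  nu=[-2.0281]  x^+=[-6.6183, -2.8788]  P^+=[1.6290 0.5694; 0.5694 0.6812]

K[0,0] = 0.1078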